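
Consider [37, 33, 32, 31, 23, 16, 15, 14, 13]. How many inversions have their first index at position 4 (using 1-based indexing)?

The element at index 4 is 31.
Elements after it: 23, 16, 15, 14, 13
Those smaller than 31: 23, 16, 15, 14, 13

5 such elements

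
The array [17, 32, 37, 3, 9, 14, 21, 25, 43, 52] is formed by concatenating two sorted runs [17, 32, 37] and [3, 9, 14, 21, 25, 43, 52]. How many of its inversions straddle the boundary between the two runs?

Take each right-half value and tally the left-half values above it:
r = 3: 17, 32, 37 → 3
r = 9: 17, 32, 37 → 3
r = 14: 17, 32, 37 → 3
r = 21: 32, 37 → 2
r = 25: 32, 37 → 2
r = 43: none → 0
r = 52: none → 0
Cross-inversions: 3 + 3 + 3 + 2 + 2 + 0 + 0 = 13

13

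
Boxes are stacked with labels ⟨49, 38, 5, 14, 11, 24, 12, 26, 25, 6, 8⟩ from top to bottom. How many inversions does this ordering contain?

Sweep left to right; for each value list the smaller values that follow it:
49: 10
38: 9
5: 0
14: 4
11: 2
24: 3
12: 2
26: 3
25: 2
6: 0
8: 0
Sum: 10 + 9 + 0 + 4 + 2 + 3 + 2 + 3 + 2 + 0 + 0 = 35

35 inversions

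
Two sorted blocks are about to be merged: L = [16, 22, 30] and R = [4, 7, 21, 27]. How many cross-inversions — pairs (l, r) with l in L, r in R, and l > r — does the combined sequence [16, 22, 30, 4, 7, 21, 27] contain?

9 cross-inversions

Count, for every r in R, how many entries of L exceed r:
r = 4: 16, 22, 30 → 3
r = 7: 16, 22, 30 → 3
r = 21: 22, 30 → 2
r = 27: 30 → 1
Cross-inversions: 3 + 3 + 2 + 1 = 9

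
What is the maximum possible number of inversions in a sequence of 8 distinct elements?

28

The maximum occurs when the array is in strictly decreasing order: every one of the C(8, 2) pairs is inverted.
C(8, 2) = 8·7/2 = 28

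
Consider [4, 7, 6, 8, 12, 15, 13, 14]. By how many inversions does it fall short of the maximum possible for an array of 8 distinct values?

25 inversions short

Maximum inversions for 8 distinct elements is C(8, 2) = 8·7/2 = 28.
Current inversions — for each element, count later smaller elements:
4: 0
7: 1
6: 0
8: 0
12: 0
15: 2
13: 0
14: 0
Current total: 0 + 1 + 0 + 0 + 0 + 2 + 0 + 0 = 3
Shortfall: 28 − 3 = 25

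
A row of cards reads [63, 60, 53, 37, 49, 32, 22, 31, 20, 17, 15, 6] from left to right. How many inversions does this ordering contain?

There are 64 inversions.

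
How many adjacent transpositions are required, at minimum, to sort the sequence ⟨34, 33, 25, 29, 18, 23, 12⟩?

Adjacent swaps: 19

Each adjacent swap fixes exactly one inversion, so the minimum swap count equals the number of inversions.
Count inversions — for each element, later elements that are smaller:
34: 33, 25, 29, 18, 23, 12 → 6
33: 25, 29, 18, 23, 12 → 5
25: 18, 23, 12 → 3
29: 18, 23, 12 → 3
18: 12 → 1
23: 12 → 1
12: none → 0
Total inversions: 6 + 5 + 3 + 3 + 1 + 1 + 0 = 19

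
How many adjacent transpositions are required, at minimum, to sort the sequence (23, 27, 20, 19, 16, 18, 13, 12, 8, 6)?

Adjacent swaps: 43

Minimum adjacent swaps = number of inversions (each swap of adjacent out-of-order elements removes one inversion and no swap can remove more).
Count inversions — for each element, later elements that are smaller:
23: 20, 19, 16, 18, 13, 12, 8, 6 → 8
27: 20, 19, 16, 18, 13, 12, 8, 6 → 8
20: 19, 16, 18, 13, 12, 8, 6 → 7
19: 16, 18, 13, 12, 8, 6 → 6
16: 13, 12, 8, 6 → 4
18: 13, 12, 8, 6 → 4
13: 12, 8, 6 → 3
12: 8, 6 → 2
8: 6 → 1
6: none → 0
Total inversions: 8 + 8 + 7 + 6 + 4 + 4 + 3 + 2 + 1 + 0 = 43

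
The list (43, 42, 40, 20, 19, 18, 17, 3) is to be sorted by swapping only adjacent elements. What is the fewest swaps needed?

28 swaps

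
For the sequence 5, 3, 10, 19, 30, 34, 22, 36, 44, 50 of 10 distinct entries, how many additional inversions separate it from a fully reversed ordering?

Maximum inversions for 10 distinct elements is C(10, 2) = 10·9/2 = 45.
Current inversions — for each element, count later smaller elements:
5: 1
3: 0
10: 0
19: 0
30: 1
34: 1
22: 0
36: 0
44: 0
50: 0
Current total: 1 + 0 + 0 + 0 + 1 + 1 + 0 + 0 + 0 + 0 = 3
Shortfall: 45 − 3 = 42

42 inversions short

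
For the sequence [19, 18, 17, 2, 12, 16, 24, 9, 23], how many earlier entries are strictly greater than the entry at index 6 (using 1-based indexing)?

The element at index 6 is 16.
Elements before it: 19, 18, 17, 2, 12
Those larger than 16: 19, 18, 17

3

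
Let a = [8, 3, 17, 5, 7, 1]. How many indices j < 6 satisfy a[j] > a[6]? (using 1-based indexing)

5 such elements

The element at index 6 is 1.
Elements before it: 8, 3, 17, 5, 7
Those larger than 1: 8, 3, 17, 5, 7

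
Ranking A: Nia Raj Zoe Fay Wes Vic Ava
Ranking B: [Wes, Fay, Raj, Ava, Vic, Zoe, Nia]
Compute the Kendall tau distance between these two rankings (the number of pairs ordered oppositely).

14 discordant pairs

Assign each item its position (1..7) in the first ordering, then rewrite the second ordering as that position sequence:
positions: Nia→1, Raj→2, Zoe→3, Fay→4, Wes→5, Vic→6, Ava→7
second ordering as positions: [5, 4, 2, 7, 6, 3, 1]
Discordant pairs = inversions in this position sequence.
5: 4, 2, 3, 1 → 4
4: 2, 3, 1 → 3
2: 1 → 1
7: 6, 3, 1 → 3
6: 3, 1 → 2
3: 1 → 1
1: 0
Total: 4 + 3 + 1 + 3 + 2 + 1 + 0 = 14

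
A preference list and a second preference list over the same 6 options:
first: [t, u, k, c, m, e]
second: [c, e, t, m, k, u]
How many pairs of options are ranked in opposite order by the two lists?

Assign each item its position (1..6) in the first ordering, then rewrite the second ordering as that position sequence:
positions: t→1, u→2, k→3, c→4, m→5, e→6
second ordering as positions: [4, 6, 1, 5, 3, 2]
Discordant pairs = inversions in this position sequence.
4: 1, 3, 2 → 3
6: 1, 5, 3, 2 → 4
1: 0
5: 3, 2 → 2
3: 2 → 1
2: 0
Total: 3 + 4 + 0 + 2 + 1 + 0 = 10

Pairs: 10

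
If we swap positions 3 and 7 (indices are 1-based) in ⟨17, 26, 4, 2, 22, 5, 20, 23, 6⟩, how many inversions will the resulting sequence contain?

Positions 3 and 7 hold 4 and 20; after swapping, the array is [17, 26, 20, 2, 22, 5, 4, 23, 6].
Sweep left to right; for each value list the smaller values that follow it:
17: 4
26: 7
20: 4
2: 0
22: 3
5: 1
4: 0
23: 1
6: 0
Sum: 4 + 7 + 4 + 0 + 3 + 1 + 0 + 1 + 0 = 20

Inversions: 20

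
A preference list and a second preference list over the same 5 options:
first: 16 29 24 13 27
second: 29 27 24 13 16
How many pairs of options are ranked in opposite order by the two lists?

6

Assign each item its position (1..5) in the first ordering, then rewrite the second ordering as that position sequence:
positions: 16→1, 29→2, 24→3, 13→4, 27→5
second ordering as positions: [2, 5, 3, 4, 1]
Discordant pairs = inversions in this position sequence.
2: 1 → 1
5: 3, 4, 1 → 3
3: 1 → 1
4: 1 → 1
1: 0
Total: 1 + 3 + 1 + 1 + 0 = 6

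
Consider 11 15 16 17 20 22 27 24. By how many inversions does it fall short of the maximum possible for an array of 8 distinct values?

Maximum inversions for 8 distinct elements is C(8, 2) = 8·7/2 = 28.
Current inversions — for each element, count later smaller elements:
11: 0
15: 0
16: 0
17: 0
20: 0
22: 0
27: 1
24: 0
Current total: 0 + 0 + 0 + 0 + 0 + 0 + 1 + 0 = 1
Shortfall: 28 − 1 = 27

27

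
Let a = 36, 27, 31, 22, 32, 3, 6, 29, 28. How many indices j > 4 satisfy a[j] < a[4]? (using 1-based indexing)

2 such elements

The element at index 4 is 22.
Elements after it: 32, 3, 6, 29, 28
Those smaller than 22: 3, 6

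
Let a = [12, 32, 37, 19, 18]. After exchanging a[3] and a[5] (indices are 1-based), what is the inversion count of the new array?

Inversions: 2

Positions 3 and 5 hold 37 and 18; after swapping, the array is [12, 32, 18, 19, 37].
Element-by-element contributions:
12: 0
32: 2
18: 0
19: 0
37: 0
Sum: 0 + 2 + 0 + 0 + 0 = 2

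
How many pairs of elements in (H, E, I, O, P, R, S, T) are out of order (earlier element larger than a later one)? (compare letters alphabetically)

Element-by-element contributions:
H: 1
E: 0
I: 0
O: 0
P: 0
R: 0
S: 0
T: 0
Sum: 1 + 0 + 0 + 0 + 0 + 0 + 0 + 0 = 1

There is 1 inversion.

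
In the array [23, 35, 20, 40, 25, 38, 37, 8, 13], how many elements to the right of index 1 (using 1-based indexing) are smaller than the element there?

The element at index 1 is 23.
Elements after it: 35, 20, 40, 25, 38, 37, 8, 13
Those smaller than 23: 20, 8, 13

3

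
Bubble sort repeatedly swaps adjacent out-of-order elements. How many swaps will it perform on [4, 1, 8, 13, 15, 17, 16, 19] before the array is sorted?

Each adjacent swap fixes exactly one inversion, so the minimum swap count equals the number of inversions.
Count inversions — for each element, later elements that are smaller:
4: 1 → 1
1: none → 0
8: none → 0
13: none → 0
15: none → 0
17: 16 → 1
16: none → 0
19: none → 0
Total inversions: 1 + 0 + 0 + 0 + 0 + 1 + 0 + 0 = 2

2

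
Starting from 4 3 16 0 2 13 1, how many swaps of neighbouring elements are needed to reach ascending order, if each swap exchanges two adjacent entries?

13 adjacent swaps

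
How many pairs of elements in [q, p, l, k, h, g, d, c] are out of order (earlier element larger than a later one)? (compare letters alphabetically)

Count, for each position, how many later elements it exceeds:
q → p, l, k, h, g, d, c → 7
p → l, k, h, g, d, c → 6
l → k, h, g, d, c → 5
k → h, g, d, c → 4
h → g, d, c → 3
g → d, c → 2
d → c → 1
c → none → 0
Sum: 7 + 6 + 5 + 4 + 3 + 2 + 1 + 0 = 28

There are 28 out-of-order pairs.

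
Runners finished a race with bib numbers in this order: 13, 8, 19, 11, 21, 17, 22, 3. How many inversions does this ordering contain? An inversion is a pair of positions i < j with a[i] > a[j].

Sweep left to right; for each value list the smaller values that follow it:
13 → 8, 11, 3 → 3
8 → 3 → 1
19 → 11, 17, 3 → 3
11 → 3 → 1
21 → 17, 3 → 2
17 → 3 → 1
22 → 3 → 1
3 → none → 0
Sum: 3 + 1 + 3 + 1 + 2 + 1 + 1 + 0 = 12

12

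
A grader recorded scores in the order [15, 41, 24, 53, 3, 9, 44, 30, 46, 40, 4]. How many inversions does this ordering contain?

27

For each element, count later entries that are smaller:
15: 3
41: 6
24: 3
53: 7
3: 0
9: 1
44: 3
30: 1
46: 2
40: 1
4: 0
Sum: 3 + 6 + 3 + 7 + 0 + 1 + 3 + 1 + 2 + 1 + 0 = 27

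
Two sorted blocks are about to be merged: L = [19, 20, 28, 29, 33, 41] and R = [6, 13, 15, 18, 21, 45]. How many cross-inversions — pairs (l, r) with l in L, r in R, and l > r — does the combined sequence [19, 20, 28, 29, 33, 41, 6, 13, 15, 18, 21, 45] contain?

Count, for every r in R, how many entries of L exceed r:
r = 6: 19, 20, 28, 29, 33, 41 → 6
r = 13: 19, 20, 28, 29, 33, 41 → 6
r = 15: 19, 20, 28, 29, 33, 41 → 6
r = 18: 19, 20, 28, 29, 33, 41 → 6
r = 21: 28, 29, 33, 41 → 4
r = 45: none → 0
Cross-inversions: 6 + 6 + 6 + 6 + 4 + 0 = 28

There are 28 cross-inversions.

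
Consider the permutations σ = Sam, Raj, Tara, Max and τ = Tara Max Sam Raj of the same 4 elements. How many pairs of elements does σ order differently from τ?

Assign each item its position (1..4) in the first ordering, then rewrite the second ordering as that position sequence:
positions: Sam→1, Raj→2, Tara→3, Max→4
second ordering as positions: [3, 4, 1, 2]
Discordant pairs = inversions in this position sequence.
3: 1, 2 → 2
4: 1, 2 → 2
1: 0
2: 0
Total: 2 + 2 + 0 + 0 = 4

There are 4 discordant pairs.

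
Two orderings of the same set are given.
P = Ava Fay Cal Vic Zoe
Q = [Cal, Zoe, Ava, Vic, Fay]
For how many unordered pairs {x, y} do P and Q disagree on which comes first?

Disagreeing pairs: 6

Assign each item its position (1..5) in the first ordering, then rewrite the second ordering as that position sequence:
positions: Ava→1, Fay→2, Cal→3, Vic→4, Zoe→5
second ordering as positions: [3, 5, 1, 4, 2]
Discordant pairs = inversions in this position sequence.
3: 1, 2 → 2
5: 1, 4, 2 → 3
1: 0
4: 2 → 1
2: 0
Total: 2 + 3 + 0 + 1 + 0 = 6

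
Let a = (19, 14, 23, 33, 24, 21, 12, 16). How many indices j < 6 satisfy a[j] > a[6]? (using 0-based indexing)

6 such elements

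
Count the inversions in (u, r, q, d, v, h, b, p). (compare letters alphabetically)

20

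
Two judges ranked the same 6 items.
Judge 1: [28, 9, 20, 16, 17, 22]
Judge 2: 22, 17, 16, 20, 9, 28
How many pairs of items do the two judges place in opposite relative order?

15

Assign each item its position (1..6) in the first ordering, then rewrite the second ordering as that position sequence:
positions: 28→1, 9→2, 20→3, 16→4, 17→5, 22→6
second ordering as positions: [6, 5, 4, 3, 2, 1]
Discordant pairs = inversions in this position sequence.
6: 5, 4, 3, 2, 1 → 5
5: 4, 3, 2, 1 → 4
4: 3, 2, 1 → 3
3: 2, 1 → 2
2: 1 → 1
1: 0
Total: 5 + 4 + 3 + 2 + 1 + 0 = 15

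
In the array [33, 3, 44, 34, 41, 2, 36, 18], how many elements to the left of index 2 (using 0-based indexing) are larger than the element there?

0

The element at index 2 is 44.
Elements before it: 33, 3
None of them are larger than 44.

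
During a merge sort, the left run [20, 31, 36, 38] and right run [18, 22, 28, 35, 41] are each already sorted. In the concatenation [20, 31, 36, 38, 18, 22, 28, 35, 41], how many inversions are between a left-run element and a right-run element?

For each element r of the right run, count left-run elements greater than r:
r = 18: 20, 31, 36, 38 → 4
r = 22: 31, 36, 38 → 3
r = 28: 31, 36, 38 → 3
r = 35: 36, 38 → 2
r = 41: none → 0
Cross-inversions: 4 + 3 + 3 + 2 + 0 = 12

Split inversions: 12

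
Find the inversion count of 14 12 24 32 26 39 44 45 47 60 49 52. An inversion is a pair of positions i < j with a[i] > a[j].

4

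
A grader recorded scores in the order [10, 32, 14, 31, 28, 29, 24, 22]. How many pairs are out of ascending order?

15

Sweep left to right; for each value list the smaller values that follow it:
10 → none → 0
32 → 14, 31, 28, 29, 24, 22 → 6
14 → none → 0
31 → 28, 29, 24, 22 → 4
28 → 24, 22 → 2
29 → 24, 22 → 2
24 → 22 → 1
22 → none → 0
Sum: 0 + 6 + 0 + 4 + 2 + 2 + 1 + 0 = 15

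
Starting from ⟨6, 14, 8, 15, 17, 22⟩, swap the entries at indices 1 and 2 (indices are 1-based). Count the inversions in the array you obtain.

Positions 1 and 2 hold 6 and 14; after swapping, the array is [14, 6, 8, 15, 17, 22].
Sweep left to right; for each value list the smaller values that follow it:
14 → 6, 8 → 2
6 → none → 0
8 → none → 0
15 → none → 0
17 → none → 0
22 → none → 0
Sum: 2 + 0 + 0 + 0 + 0 + 0 = 2

2 inversions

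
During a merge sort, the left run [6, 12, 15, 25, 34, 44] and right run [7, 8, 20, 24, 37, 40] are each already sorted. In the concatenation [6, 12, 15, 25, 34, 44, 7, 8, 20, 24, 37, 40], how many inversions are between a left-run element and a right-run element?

Take each right-half value and tally the left-half values above it:
r = 7: 12, 15, 25, 34, 44 → 5
r = 8: 12, 15, 25, 34, 44 → 5
r = 20: 25, 34, 44 → 3
r = 24: 25, 34, 44 → 3
r = 37: 44 → 1
r = 40: 44 → 1
Cross-inversions: 5 + 5 + 3 + 3 + 1 + 1 = 18

18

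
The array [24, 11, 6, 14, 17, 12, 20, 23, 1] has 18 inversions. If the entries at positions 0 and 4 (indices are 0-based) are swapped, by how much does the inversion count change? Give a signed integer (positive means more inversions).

Positions 0 and 4 hold 24 and 17; after swapping, the array is [17, 11, 6, 14, 24, 12, 20, 23, 1].
Count, for each position, how many later elements it exceeds:
17: 5
11: 2
6: 1
14: 2
24: 4
12: 1
20: 1
23: 1
1: 0
Sum: 5 + 2 + 1 + 2 + 4 + 1 + 1 + 1 + 0 = 17
Change: 17 − 18 = -1

-1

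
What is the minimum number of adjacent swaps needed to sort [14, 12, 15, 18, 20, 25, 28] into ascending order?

1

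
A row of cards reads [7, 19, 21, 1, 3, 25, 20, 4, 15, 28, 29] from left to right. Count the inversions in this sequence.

17

For each element, count later entries that are smaller:
7: 3
19: 4
21: 5
1: 0
3: 0
25: 3
20: 2
4: 0
15: 0
28: 0
29: 0
Sum: 3 + 4 + 5 + 0 + 0 + 3 + 2 + 0 + 0 + 0 + 0 = 17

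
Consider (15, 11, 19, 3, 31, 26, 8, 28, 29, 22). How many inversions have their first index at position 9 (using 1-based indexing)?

1

The element at index 9 is 29.
Elements after it: 22
Those smaller than 29: 22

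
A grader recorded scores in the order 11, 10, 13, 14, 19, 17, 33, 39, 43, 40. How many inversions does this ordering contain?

3 inversions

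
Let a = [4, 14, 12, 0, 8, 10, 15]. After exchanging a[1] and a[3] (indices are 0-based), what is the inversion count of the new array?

5 inversions

Positions 1 and 3 hold 14 and 0; after swapping, the array is [4, 0, 12, 14, 8, 10, 15].
Element-by-element contributions:
4 → 0 → 1
0 → none → 0
12 → 8, 10 → 2
14 → 8, 10 → 2
8 → none → 0
10 → none → 0
15 → none → 0
Sum: 1 + 0 + 2 + 2 + 0 + 0 + 0 = 5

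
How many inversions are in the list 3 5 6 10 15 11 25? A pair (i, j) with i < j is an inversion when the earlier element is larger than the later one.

Count, for each position, how many later elements it exceeds:
3 → none → 0
5 → none → 0
6 → none → 0
10 → none → 0
15 → 11 → 1
11 → none → 0
25 → none → 0
Sum: 0 + 0 + 0 + 0 + 1 + 0 + 0 = 1

1 inversion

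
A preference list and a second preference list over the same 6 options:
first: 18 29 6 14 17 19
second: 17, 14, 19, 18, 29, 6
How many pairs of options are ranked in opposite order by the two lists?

10

Assign each item its position (1..6) in the first ordering, then rewrite the second ordering as that position sequence:
positions: 18→1, 29→2, 6→3, 14→4, 17→5, 19→6
second ordering as positions: [5, 4, 6, 1, 2, 3]
Discordant pairs = inversions in this position sequence.
5: 4, 1, 2, 3 → 4
4: 1, 2, 3 → 3
6: 1, 2, 3 → 3
1: 0
2: 0
3: 0
Total: 4 + 3 + 3 + 0 + 0 + 0 = 10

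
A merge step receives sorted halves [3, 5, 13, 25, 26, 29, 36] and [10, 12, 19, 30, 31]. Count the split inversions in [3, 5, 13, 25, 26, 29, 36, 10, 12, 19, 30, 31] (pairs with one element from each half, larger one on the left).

There are 16 cross-inversions.

Count, for every r in R, how many entries of L exceed r:
r = 10: 13, 25, 26, 29, 36 → 5
r = 12: 13, 25, 26, 29, 36 → 5
r = 19: 25, 26, 29, 36 → 4
r = 30: 36 → 1
r = 31: 36 → 1
Cross-inversions: 5 + 5 + 4 + 1 + 1 = 16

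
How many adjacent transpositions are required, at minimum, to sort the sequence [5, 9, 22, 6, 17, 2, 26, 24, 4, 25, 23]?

The minimum number of adjacent swaps to sort an array equals its inversion count, since every such swap removes exactly one inversion.
Count inversions — for each element, later elements that are smaller:
5: 2, 4 → 2
9: 6, 2, 4 → 3
22: 6, 17, 2, 4 → 4
6: 2, 4 → 2
17: 2, 4 → 2
2: none → 0
26: 24, 4, 25, 23 → 4
24: 4, 23 → 2
4: none → 0
25: 23 → 1
23: none → 0
Total inversions: 2 + 3 + 4 + 2 + 2 + 0 + 4 + 2 + 0 + 1 + 0 = 20

20 swaps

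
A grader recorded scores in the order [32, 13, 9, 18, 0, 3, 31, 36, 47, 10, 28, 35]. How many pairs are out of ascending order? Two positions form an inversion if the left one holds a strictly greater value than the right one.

25

For each element, count later entries that are smaller:
32 → 13, 9, 18, 0, 3, 31, 10, 28 → 8
13 → 9, 0, 3, 10 → 4
9 → 0, 3 → 2
18 → 0, 3, 10 → 3
0 → none → 0
3 → none → 0
31 → 10, 28 → 2
36 → 10, 28, 35 → 3
47 → 10, 28, 35 → 3
10 → none → 0
28 → none → 0
35 → none → 0
Sum: 8 + 4 + 2 + 3 + 0 + 0 + 2 + 3 + 3 + 0 + 0 + 0 = 25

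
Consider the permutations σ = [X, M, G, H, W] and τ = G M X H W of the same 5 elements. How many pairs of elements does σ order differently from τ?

Assign each item its position (1..5) in the first ordering, then rewrite the second ordering as that position sequence:
positions: X→1, M→2, G→3, H→4, W→5
second ordering as positions: [3, 2, 1, 4, 5]
Discordant pairs = inversions in this position sequence.
3: 2, 1 → 2
2: 1 → 1
1: 0
4: 0
5: 0
Total: 2 + 1 + 0 + 0 + 0 = 3

Discordant pairs: 3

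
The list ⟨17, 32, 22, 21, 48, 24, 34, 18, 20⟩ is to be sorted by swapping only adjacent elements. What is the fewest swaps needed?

Each adjacent swap fixes exactly one inversion, so the minimum swap count equals the number of inversions.
Count inversions — for each element, later elements that are smaller:
17: none → 0
32: 22, 21, 24, 18, 20 → 5
22: 21, 18, 20 → 3
21: 18, 20 → 2
48: 24, 34, 18, 20 → 4
24: 18, 20 → 2
34: 18, 20 → 2
18: none → 0
20: none → 0
Total inversions: 0 + 5 + 3 + 2 + 4 + 2 + 2 + 0 + 0 = 18

18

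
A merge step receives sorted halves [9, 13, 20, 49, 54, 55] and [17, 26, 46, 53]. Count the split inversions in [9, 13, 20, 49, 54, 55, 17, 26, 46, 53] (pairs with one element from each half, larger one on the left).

Split inversions: 12

For each element r of the right run, count left-run elements greater than r:
r = 17: 20, 49, 54, 55 → 4
r = 26: 49, 54, 55 → 3
r = 46: 49, 54, 55 → 3
r = 53: 54, 55 → 2
Cross-inversions: 4 + 3 + 3 + 2 = 12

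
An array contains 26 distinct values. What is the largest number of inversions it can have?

The maximum occurs when the array is in strictly decreasing order: every one of the C(26, 2) pairs is inverted.
C(26, 2) = 26·25/2 = 325

325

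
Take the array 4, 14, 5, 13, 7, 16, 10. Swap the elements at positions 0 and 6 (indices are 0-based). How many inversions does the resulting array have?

Positions 0 and 6 hold 4 and 10; after swapping, the array is [10, 14, 5, 13, 7, 16, 4].
Count, for each position, how many later elements it exceeds:
10: 3
14: 4
5: 1
13: 2
7: 1
16: 1
4: 0
Sum: 3 + 4 + 1 + 2 + 1 + 1 + 0 = 12

12 inversions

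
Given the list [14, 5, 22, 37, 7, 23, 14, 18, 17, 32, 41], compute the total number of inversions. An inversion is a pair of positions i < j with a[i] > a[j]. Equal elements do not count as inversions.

Sweep left to right; for each value list the smaller values that follow it:
14 → 5, 7 → 2
5 → none → 0
22 → 7, 14, 18, 17 → 4
37 → 7, 23, 14, 18, 17, 32 → 6
7 → none → 0
23 → 14, 18, 17 → 3
14 → none → 0
18 → 17 → 1
17 → none → 0
32 → none → 0
41 → none → 0
Sum: 2 + 0 + 4 + 6 + 0 + 3 + 0 + 1 + 0 + 0 + 0 = 16

16 inversions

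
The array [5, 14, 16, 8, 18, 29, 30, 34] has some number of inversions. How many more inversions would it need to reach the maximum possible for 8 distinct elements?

Maximum inversions for 8 distinct elements is C(8, 2) = 8·7/2 = 28.
Current inversions — for each element, count later smaller elements:
5: 0
14: 1
16: 1
8: 0
18: 0
29: 0
30: 0
34: 0
Current total: 0 + 1 + 1 + 0 + 0 + 0 + 0 + 0 = 2
Shortfall: 28 − 2 = 26

26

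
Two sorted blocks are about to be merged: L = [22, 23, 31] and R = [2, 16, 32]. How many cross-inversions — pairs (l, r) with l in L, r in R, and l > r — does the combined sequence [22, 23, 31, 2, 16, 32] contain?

Count, for every r in R, how many entries of L exceed r:
r = 2: 22, 23, 31 → 3
r = 16: 22, 23, 31 → 3
r = 32: none → 0
Cross-inversions: 3 + 3 + 0 = 6

Cross-inversions: 6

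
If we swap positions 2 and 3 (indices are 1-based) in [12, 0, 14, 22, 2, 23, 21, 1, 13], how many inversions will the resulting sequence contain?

17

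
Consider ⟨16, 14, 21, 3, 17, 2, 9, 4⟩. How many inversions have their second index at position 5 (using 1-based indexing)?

1 such element

The element at index 5 is 17.
Elements before it: 16, 14, 21, 3
Those larger than 17: 21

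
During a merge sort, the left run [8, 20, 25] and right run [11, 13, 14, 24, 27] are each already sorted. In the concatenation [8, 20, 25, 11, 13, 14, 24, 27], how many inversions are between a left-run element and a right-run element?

7

Take each right-half value and tally the left-half values above it:
r = 11: 20, 25 → 2
r = 13: 20, 25 → 2
r = 14: 20, 25 → 2
r = 24: 25 → 1
r = 27: none → 0
Cross-inversions: 2 + 2 + 2 + 1 + 0 = 7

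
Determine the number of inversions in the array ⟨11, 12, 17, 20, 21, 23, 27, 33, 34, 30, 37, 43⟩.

2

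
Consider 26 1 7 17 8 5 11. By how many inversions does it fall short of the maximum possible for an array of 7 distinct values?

10 inversions short

Maximum inversions for 7 distinct elements is C(7, 2) = 7·6/2 = 21.
Current inversions — for each element, count later smaller elements:
26: 6
1: 0
7: 1
17: 3
8: 1
5: 0
11: 0
Current total: 6 + 0 + 1 + 3 + 1 + 0 + 0 = 11
Shortfall: 21 − 11 = 10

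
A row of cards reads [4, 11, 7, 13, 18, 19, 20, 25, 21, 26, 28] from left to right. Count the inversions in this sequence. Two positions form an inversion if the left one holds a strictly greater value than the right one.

Count, for each position, how many later elements it exceeds:
4: 0
11: 1
7: 0
13: 0
18: 0
19: 0
20: 0
25: 1
21: 0
26: 0
28: 0
Sum: 0 + 1 + 0 + 0 + 0 + 0 + 0 + 1 + 0 + 0 + 0 = 2

Inversions: 2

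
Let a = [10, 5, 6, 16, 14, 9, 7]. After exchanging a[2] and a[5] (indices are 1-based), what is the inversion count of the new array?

13

Positions 2 and 5 hold 5 and 14; after swapping, the array is [10, 14, 6, 16, 5, 9, 7].
Element-by-element contributions:
10: 4
14: 4
6: 1
16: 3
5: 0
9: 1
7: 0
Sum: 4 + 4 + 1 + 3 + 0 + 1 + 0 = 13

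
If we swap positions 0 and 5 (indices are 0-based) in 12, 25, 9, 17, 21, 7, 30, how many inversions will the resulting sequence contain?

Inversions: 6

Positions 0 and 5 hold 12 and 7; after swapping, the array is [7, 25, 9, 17, 21, 12, 30].
Sweep left to right; for each value list the smaller values that follow it:
7: 0
25: 4
9: 0
17: 1
21: 1
12: 0
30: 0
Sum: 0 + 4 + 0 + 1 + 1 + 0 + 0 = 6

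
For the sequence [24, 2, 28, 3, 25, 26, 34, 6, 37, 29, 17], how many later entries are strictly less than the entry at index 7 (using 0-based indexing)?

The element at index 7 is 6.
Elements after it: 37, 29, 17
None of them are smaller than 6.

0 such elements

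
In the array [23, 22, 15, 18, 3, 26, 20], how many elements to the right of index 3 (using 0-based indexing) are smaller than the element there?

The element at index 3 is 18.
Elements after it: 3, 26, 20
Those smaller than 18: 3

1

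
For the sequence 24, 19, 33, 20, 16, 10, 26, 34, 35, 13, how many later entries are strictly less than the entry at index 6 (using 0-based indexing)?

1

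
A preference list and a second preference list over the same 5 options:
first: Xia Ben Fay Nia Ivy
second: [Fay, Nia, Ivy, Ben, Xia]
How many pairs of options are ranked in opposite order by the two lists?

There are 7 pairs.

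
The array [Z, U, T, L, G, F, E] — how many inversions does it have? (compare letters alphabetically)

21 inversions

Sweep left to right; for each value list the smaller values that follow it:
Z: 6
U: 5
T: 4
L: 3
G: 2
F: 1
E: 0
Sum: 6 + 5 + 4 + 3 + 2 + 1 + 0 = 21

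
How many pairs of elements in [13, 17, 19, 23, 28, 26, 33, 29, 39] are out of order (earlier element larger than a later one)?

2 inversions

Sweep left to right; for each value list the smaller values that follow it:
13 → none → 0
17 → none → 0
19 → none → 0
23 → none → 0
28 → 26 → 1
26 → none → 0
33 → 29 → 1
29 → none → 0
39 → none → 0
Sum: 0 + 0 + 0 + 0 + 1 + 0 + 1 + 0 + 0 = 2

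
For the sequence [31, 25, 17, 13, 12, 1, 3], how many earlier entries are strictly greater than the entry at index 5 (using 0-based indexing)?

The element at index 5 is 1.
Elements before it: 31, 25, 17, 13, 12
Those larger than 1: 31, 25, 17, 13, 12

5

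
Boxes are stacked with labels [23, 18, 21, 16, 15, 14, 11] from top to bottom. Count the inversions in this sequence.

20 inversions

Element-by-element contributions:
23: 6
18: 4
21: 4
16: 3
15: 2
14: 1
11: 0
Sum: 6 + 4 + 4 + 3 + 2 + 1 + 0 = 20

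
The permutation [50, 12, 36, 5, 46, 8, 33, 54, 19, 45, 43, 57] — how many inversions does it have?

There are 25 inversions.

For each element, count later entries that are smaller:
50: 9
12: 2
36: 4
5: 0
46: 5
8: 0
33: 1
54: 3
19: 0
45: 1
43: 0
57: 0
Sum: 9 + 2 + 4 + 0 + 5 + 0 + 1 + 3 + 0 + 1 + 0 + 0 = 25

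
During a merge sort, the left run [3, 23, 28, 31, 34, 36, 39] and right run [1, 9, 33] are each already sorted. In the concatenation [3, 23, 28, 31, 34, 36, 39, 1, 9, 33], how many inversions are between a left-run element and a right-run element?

16 cross-inversions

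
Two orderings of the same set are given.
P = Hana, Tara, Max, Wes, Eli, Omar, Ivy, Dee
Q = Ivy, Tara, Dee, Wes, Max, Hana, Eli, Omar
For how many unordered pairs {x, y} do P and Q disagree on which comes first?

15 disagreeing pairs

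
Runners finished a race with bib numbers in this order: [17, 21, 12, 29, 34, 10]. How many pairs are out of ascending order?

7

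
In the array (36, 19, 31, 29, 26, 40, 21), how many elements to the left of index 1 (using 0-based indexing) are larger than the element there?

The element at index 1 is 19.
Elements before it: 36
Those larger than 19: 36

1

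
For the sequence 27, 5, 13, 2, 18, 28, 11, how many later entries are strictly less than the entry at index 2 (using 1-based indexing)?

The element at index 2 is 5.
Elements after it: 13, 2, 18, 28, 11
Those smaller than 5: 2

1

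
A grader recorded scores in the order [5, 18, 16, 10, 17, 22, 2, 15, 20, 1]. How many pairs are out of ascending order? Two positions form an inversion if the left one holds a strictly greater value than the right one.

Count, for each position, how many later elements it exceeds:
5 → 2, 1 → 2
18 → 16, 10, 17, 2, 15, 1 → 6
16 → 10, 2, 15, 1 → 4
10 → 2, 1 → 2
17 → 2, 15, 1 → 3
22 → 2, 15, 20, 1 → 4
2 → 1 → 1
15 → 1 → 1
20 → 1 → 1
1 → none → 0
Sum: 2 + 6 + 4 + 2 + 3 + 4 + 1 + 1 + 1 + 0 = 24

24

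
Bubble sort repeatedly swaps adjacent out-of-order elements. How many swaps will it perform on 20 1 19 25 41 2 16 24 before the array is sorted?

Minimum adjacent swaps = number of inversions (each swap of adjacent out-of-order elements removes one inversion and no swap can remove more).
Count inversions — for each element, later elements that are smaller:
20: 1, 19, 2, 16 → 4
1: none → 0
19: 2, 16 → 2
25: 2, 16, 24 → 3
41: 2, 16, 24 → 3
2: none → 0
16: none → 0
24: none → 0
Total inversions: 4 + 0 + 2 + 3 + 3 + 0 + 0 + 0 = 12

12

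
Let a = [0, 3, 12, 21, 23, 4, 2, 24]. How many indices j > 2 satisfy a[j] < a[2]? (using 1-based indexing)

The element at index 2 is 3.
Elements after it: 12, 21, 23, 4, 2, 24
Those smaller than 3: 2

1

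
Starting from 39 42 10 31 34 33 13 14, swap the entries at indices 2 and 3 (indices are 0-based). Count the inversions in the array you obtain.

20 inversions

Positions 2 and 3 hold 10 and 31; after swapping, the array is [39, 42, 31, 10, 34, 33, 13, 14].
For each element, count later entries that are smaller:
39: 6
42: 6
31: 3
10: 0
34: 3
33: 2
13: 0
14: 0
Sum: 6 + 6 + 3 + 0 + 3 + 2 + 0 + 0 = 20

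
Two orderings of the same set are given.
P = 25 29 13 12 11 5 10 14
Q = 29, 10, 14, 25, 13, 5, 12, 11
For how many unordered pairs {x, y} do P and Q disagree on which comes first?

Disagreeing pairs: 13

Assign each item its position (1..8) in the first ordering, then rewrite the second ordering as that position sequence:
positions: 25→1, 29→2, 13→3, 12→4, 11→5, 5→6, 10→7, 14→8
second ordering as positions: [2, 7, 8, 1, 3, 6, 4, 5]
Discordant pairs = inversions in this position sequence.
2: 1 → 1
7: 1, 3, 6, 4, 5 → 5
8: 1, 3, 6, 4, 5 → 5
1: 0
3: 0
6: 4, 5 → 2
4: 0
5: 0
Total: 1 + 5 + 5 + 0 + 0 + 2 + 0 + 0 = 13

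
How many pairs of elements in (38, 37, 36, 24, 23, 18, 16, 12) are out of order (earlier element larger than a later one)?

Element-by-element contributions:
38 → 37, 36, 24, 23, 18, 16, 12 → 7
37 → 36, 24, 23, 18, 16, 12 → 6
36 → 24, 23, 18, 16, 12 → 5
24 → 23, 18, 16, 12 → 4
23 → 18, 16, 12 → 3
18 → 16, 12 → 2
16 → 12 → 1
12 → none → 0
Sum: 7 + 6 + 5 + 4 + 3 + 2 + 1 + 0 = 28

28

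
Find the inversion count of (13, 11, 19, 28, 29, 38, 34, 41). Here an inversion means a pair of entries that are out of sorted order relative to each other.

Count, for each position, how many later elements it exceeds:
13 → 11 → 1
11 → none → 0
19 → none → 0
28 → none → 0
29 → none → 0
38 → 34 → 1
34 → none → 0
41 → none → 0
Sum: 1 + 0 + 0 + 0 + 0 + 1 + 0 + 0 = 2

2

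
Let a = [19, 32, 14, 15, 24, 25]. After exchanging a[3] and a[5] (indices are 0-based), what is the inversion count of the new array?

Positions 3 and 5 hold 15 and 25; after swapping, the array is [19, 32, 14, 25, 24, 15].
Element-by-element contributions:
19: 2
32: 4
14: 0
25: 2
24: 1
15: 0
Sum: 2 + 4 + 0 + 2 + 1 + 0 = 9

9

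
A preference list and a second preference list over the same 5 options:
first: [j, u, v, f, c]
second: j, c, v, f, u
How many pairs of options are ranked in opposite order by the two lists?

Assign each item its position (1..5) in the first ordering, then rewrite the second ordering as that position sequence:
positions: j→1, u→2, v→3, f→4, c→5
second ordering as positions: [1, 5, 3, 4, 2]
Discordant pairs = inversions in this position sequence.
1: 0
5: 3, 4, 2 → 3
3: 2 → 1
4: 2 → 1
2: 0
Total: 0 + 3 + 1 + 1 + 0 = 5

There are 5 pairs.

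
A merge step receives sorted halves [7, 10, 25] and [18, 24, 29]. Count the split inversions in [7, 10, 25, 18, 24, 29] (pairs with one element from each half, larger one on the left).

2 cross-inversions

Count, for every r in R, how many entries of L exceed r:
r = 18: 25 → 1
r = 24: 25 → 1
r = 29: none → 0
Cross-inversions: 1 + 1 + 0 = 2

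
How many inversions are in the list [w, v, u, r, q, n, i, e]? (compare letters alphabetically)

28

Sweep left to right; for each value list the smaller values that follow it:
w → v, u, r, q, n, i, e → 7
v → u, r, q, n, i, e → 6
u → r, q, n, i, e → 5
r → q, n, i, e → 4
q → n, i, e → 3
n → i, e → 2
i → e → 1
e → none → 0
Sum: 7 + 6 + 5 + 4 + 3 + 2 + 1 + 0 = 28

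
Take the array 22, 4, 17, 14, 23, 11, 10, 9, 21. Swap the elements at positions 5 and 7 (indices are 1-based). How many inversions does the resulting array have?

18 inversions

Positions 5 and 7 hold 23 and 10; after swapping, the array is [22, 4, 17, 14, 10, 11, 23, 9, 21].
Count, for each position, how many later elements it exceeds:
22 → 4, 17, 14, 10, 11, 9, 21 → 7
4 → none → 0
17 → 14, 10, 11, 9 → 4
14 → 10, 11, 9 → 3
10 → 9 → 1
11 → 9 → 1
23 → 9, 21 → 2
9 → none → 0
21 → none → 0
Sum: 7 + 0 + 4 + 3 + 1 + 1 + 2 + 0 + 0 = 18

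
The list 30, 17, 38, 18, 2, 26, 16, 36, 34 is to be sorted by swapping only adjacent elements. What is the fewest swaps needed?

The minimum number of adjacent swaps to sort an array equals its inversion count, since every such swap removes exactly one inversion.
Count inversions — for each element, later elements that are smaller:
30: 17, 18, 2, 26, 16 → 5
17: 2, 16 → 2
38: 18, 2, 26, 16, 36, 34 → 6
18: 2, 16 → 2
2: none → 0
26: 16 → 1
16: none → 0
36: 34 → 1
34: none → 0
Total inversions: 5 + 2 + 6 + 2 + 0 + 1 + 0 + 1 + 0 = 17

There are 17 swaps.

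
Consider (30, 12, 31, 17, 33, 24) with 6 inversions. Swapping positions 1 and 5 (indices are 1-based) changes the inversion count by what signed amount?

Positions 1 and 5 hold 30 and 33; after swapping, the array is [33, 12, 31, 17, 30, 24].
Sweep left to right; for each value list the smaller values that follow it:
33: 5
12: 0
31: 3
17: 0
30: 1
24: 0
Sum: 5 + 0 + 3 + 0 + 1 + 0 = 9
Change: 9 − 6 = +3

+3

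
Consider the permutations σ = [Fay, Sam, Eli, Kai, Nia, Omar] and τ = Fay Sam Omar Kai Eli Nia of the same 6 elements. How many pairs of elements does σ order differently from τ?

Assign each item its position (1..6) in the first ordering, then rewrite the second ordering as that position sequence:
positions: Fay→1, Sam→2, Eli→3, Kai→4, Nia→5, Omar→6
second ordering as positions: [1, 2, 6, 4, 3, 5]
Discordant pairs = inversions in this position sequence.
1: 0
2: 0
6: 4, 3, 5 → 3
4: 3 → 1
3: 0
5: 0
Total: 0 + 0 + 3 + 1 + 0 + 0 = 4

4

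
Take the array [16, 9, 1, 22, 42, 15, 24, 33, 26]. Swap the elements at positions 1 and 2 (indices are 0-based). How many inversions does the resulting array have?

9

Positions 1 and 2 hold 9 and 1; after swapping, the array is [16, 1, 9, 22, 42, 15, 24, 33, 26].
Sweep left to right; for each value list the smaller values that follow it:
16: 3
1: 0
9: 0
22: 1
42: 4
15: 0
24: 0
33: 1
26: 0
Sum: 3 + 0 + 0 + 1 + 4 + 0 + 0 + 1 + 0 = 9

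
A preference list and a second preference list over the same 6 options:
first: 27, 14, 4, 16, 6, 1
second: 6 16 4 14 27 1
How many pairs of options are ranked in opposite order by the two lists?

10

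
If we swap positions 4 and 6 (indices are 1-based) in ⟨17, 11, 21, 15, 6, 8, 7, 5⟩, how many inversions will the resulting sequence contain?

22 inversions

Positions 4 and 6 hold 15 and 8; after swapping, the array is [17, 11, 21, 8, 6, 15, 7, 5].
Sweep left to right; for each value list the smaller values that follow it:
17: 6
11: 4
21: 5
8: 3
6: 1
15: 2
7: 1
5: 0
Sum: 6 + 4 + 5 + 3 + 1 + 2 + 1 + 0 = 22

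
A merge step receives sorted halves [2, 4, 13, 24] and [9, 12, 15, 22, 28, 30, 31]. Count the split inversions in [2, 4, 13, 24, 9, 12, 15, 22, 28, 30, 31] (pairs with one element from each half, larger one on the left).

6

Count, for every r in R, how many entries of L exceed r:
r = 9: 13, 24 → 2
r = 12: 13, 24 → 2
r = 15: 24 → 1
r = 22: 24 → 1
r = 28: none → 0
r = 30: none → 0
r = 31: none → 0
Cross-inversions: 2 + 2 + 1 + 1 + 0 + 0 + 0 = 6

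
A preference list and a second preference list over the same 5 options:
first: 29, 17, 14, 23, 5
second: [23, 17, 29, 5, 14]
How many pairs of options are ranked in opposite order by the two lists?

5 pairs

Assign each item its position (1..5) in the first ordering, then rewrite the second ordering as that position sequence:
positions: 29→1, 17→2, 14→3, 23→4, 5→5
second ordering as positions: [4, 2, 1, 5, 3]
Discordant pairs = inversions in this position sequence.
4: 2, 1, 3 → 3
2: 1 → 1
1: 0
5: 3 → 1
3: 0
Total: 3 + 1 + 0 + 1 + 0 = 5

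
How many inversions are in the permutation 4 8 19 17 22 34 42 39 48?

There are 2 inversions.

Element-by-element contributions:
4 → none → 0
8 → none → 0
19 → 17 → 1
17 → none → 0
22 → none → 0
34 → none → 0
42 → 39 → 1
39 → none → 0
48 → none → 0
Sum: 0 + 0 + 1 + 0 + 0 + 0 + 1 + 0 + 0 = 2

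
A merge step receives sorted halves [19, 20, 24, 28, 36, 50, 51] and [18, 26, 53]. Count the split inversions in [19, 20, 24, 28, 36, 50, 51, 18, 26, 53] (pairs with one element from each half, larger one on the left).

Take each right-half value and tally the left-half values above it:
r = 18: 19, 20, 24, 28, 36, 50, 51 → 7
r = 26: 28, 36, 50, 51 → 4
r = 53: none → 0
Cross-inversions: 7 + 4 + 0 = 11

11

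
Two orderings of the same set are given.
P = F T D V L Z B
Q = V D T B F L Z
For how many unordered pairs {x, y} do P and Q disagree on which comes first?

Assign each item its position (1..7) in the first ordering, then rewrite the second ordering as that position sequence:
positions: F→1, T→2, D→3, V→4, L→5, Z→6, B→7
second ordering as positions: [4, 3, 2, 7, 1, 5, 6]
Discordant pairs = inversions in this position sequence.
4: 3, 2, 1 → 3
3: 2, 1 → 2
2: 1 → 1
7: 1, 5, 6 → 3
1: 0
5: 0
6: 0
Total: 3 + 2 + 1 + 3 + 0 + 0 + 0 = 9

There are 9 disagreeing pairs.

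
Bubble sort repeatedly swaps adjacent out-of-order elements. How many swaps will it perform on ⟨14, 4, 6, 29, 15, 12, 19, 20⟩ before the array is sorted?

8

Each adjacent swap fixes exactly one inversion, so the minimum swap count equals the number of inversions.
Count inversions — for each element, later elements that are smaller:
14: 4, 6, 12 → 3
4: none → 0
6: none → 0
29: 15, 12, 19, 20 → 4
15: 12 → 1
12: none → 0
19: none → 0
20: none → 0
Total inversions: 3 + 0 + 0 + 4 + 1 + 0 + 0 + 0 = 8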